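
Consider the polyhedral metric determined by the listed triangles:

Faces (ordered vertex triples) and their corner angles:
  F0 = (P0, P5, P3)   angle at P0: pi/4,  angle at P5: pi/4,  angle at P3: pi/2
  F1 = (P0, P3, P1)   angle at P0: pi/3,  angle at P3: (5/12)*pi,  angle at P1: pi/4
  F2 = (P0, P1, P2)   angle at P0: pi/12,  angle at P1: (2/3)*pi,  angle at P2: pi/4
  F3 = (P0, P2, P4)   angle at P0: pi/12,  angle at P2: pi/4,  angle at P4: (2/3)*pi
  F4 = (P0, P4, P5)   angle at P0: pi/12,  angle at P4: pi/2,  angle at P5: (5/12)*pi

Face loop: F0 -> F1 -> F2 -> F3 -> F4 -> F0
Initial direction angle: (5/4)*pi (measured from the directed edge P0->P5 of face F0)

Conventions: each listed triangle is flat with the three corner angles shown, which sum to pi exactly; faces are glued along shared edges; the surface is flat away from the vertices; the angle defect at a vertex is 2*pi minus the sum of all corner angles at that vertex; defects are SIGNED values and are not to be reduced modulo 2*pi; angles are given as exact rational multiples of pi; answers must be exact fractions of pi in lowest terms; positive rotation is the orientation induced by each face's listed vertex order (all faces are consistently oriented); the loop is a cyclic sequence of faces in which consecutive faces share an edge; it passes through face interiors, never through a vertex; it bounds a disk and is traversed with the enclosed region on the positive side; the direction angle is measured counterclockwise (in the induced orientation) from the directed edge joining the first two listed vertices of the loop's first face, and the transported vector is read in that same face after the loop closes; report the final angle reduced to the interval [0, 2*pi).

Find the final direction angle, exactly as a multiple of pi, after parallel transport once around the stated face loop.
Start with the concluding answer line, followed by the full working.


Answer: final direction angle = (5/12)*pi

enclosed vertex P0: corner angles sum to (5/6)*pi, defect = 2*pi - (5/6)*pi = (7/6)*pi
summing the enclosed defects onto the initial angle, mod 2*pi in the induced orientation:
final angle = (5/4)*pi + (7/6)*pi = (5/12)*pi (mod 2*pi)


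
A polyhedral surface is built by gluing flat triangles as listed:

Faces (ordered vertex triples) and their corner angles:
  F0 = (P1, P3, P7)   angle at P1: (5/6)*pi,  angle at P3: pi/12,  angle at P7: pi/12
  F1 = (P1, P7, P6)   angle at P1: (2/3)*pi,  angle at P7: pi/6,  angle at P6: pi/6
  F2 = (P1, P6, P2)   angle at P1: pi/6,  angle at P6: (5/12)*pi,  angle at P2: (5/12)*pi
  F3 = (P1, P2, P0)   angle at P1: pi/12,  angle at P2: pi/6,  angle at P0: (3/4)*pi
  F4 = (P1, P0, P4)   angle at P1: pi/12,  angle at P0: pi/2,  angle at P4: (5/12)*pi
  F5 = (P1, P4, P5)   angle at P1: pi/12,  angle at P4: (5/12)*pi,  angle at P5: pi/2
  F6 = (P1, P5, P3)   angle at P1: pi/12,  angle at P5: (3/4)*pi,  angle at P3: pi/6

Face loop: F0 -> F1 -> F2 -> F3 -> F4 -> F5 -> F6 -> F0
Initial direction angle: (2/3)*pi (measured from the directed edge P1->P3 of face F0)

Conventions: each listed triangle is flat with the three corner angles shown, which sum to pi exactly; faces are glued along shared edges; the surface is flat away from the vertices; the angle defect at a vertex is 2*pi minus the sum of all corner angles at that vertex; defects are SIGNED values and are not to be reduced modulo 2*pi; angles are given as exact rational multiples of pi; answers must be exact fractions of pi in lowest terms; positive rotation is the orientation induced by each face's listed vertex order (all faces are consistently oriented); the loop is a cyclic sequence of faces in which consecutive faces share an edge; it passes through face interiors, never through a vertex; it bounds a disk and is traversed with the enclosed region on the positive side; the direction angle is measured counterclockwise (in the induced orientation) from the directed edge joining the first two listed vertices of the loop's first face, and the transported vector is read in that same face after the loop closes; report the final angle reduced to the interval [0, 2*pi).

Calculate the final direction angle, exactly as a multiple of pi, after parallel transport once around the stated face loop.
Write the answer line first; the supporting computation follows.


Answer: final direction angle = (2/3)*pi

enclosed vertex P1: corner angles sum to 2*pi, defect = 2*pi - 2*pi = 0
final direction = starting direction + enclosed defect total, reduced mod 2*pi (induced orientation)
final angle = (2/3)*pi + 0 = (2/3)*pi (mod 2*pi)


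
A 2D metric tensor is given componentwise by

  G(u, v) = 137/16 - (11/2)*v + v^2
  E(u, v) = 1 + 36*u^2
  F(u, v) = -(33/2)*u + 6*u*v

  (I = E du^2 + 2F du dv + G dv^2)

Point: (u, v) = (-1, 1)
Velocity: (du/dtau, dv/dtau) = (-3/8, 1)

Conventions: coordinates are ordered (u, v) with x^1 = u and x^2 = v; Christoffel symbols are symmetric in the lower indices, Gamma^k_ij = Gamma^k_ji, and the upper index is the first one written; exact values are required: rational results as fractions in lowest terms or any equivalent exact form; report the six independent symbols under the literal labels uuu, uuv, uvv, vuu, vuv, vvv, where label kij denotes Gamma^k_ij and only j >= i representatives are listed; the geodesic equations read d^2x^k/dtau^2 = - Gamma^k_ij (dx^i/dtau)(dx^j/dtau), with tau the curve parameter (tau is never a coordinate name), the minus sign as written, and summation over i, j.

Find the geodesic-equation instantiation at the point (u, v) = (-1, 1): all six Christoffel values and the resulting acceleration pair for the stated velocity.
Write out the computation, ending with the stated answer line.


E = 37, F = 21/2, G = 65/16 at the point
E_u = -72, E_v = 0, F_u = -21/2, F_v = -6, G_u = 0, G_v = -7/2
EG - F^2 = 641/16;  g^inv = (16/641) * [[65/16, -21/2], [-21/2, 37]]
first-kind symbols [ij,l] = (1/2)(d_i g_jl + d_j g_il - d_l g_ij): [uu,u] = E_u/2 = -36, [uu,v] = F_u - E_v/2 = -21/2, [uv,u] = E_v/2 = 0, [uv,v] = G_u/2 = 0, [vv,u] = F_v - G_u/2 = -6, [vv,v] = G_v/2 = -7/4
Gamma^u_ij = (G*[ij,u] - F*[ij,v])/(EG - F^2), Gamma^v_ij = (E*[ij,v] - F*[ij,u])/(EG - F^2)
Gamma_uuu = -576/641, Gamma_uuv = 0, Gamma_uvv = -96/641, Gamma_vuu = -168/641, Gamma_vuv = 0, Gamma_vvv = -28/641
d^2u/dtau^2 = -(Gamma_uuu*(-3/8)^2 + 2*Gamma_uuv*(-3/8)*(1) + Gamma_uvv*(1)^2) = 177/641
d^2v/dtau^2 = -(Gamma_vuu*(-3/8)^2 + 2*Gamma_vuv*(-3/8)*(1) + Gamma_vvv*(1)^2) = 413/5128

Answer: Gamma_uuu = -576/641, Gamma_uuv = 0, Gamma_uvv = -96/641, Gamma_vuu = -168/641, Gamma_vuv = 0, Gamma_vvv = -28/641; accelerations (d^2u/dtau^2, d^2v/dtau^2) = (177/641, 413/5128)


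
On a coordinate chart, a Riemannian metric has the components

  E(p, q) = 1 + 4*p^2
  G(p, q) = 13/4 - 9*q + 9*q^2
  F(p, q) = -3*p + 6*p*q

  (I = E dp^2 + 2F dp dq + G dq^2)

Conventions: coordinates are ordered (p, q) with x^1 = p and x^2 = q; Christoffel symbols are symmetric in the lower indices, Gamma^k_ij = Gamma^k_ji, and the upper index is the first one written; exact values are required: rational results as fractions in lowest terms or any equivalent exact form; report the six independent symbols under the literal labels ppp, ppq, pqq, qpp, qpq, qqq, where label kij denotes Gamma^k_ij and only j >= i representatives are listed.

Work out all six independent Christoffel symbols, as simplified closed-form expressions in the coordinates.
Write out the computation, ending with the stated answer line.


E = 1 + 4*p^2; F = -3*p + 6*p*q; G = 13/4 - 9*q + 9*q^2
Gamma^k_ij = (1/2) g^{kl} (d_i g_jl + d_j g_il - d_l g_ij), with g^inv = (1/(EG-F^2)) [[G, -F], [-F, E]]
first partials: E_p = 8*p, E_q = 0, F_p = -3 + 6*q, F_q = 6*p, G_p = 0, G_q = -9 + 18*q
D = EG - F^2 = 13/4 - 9*q + 9*q^2 + 4*p^2
expanded: Gamma^p_pp = (G E_p - 2F F_p + F E_q)/(2D), Gamma^p_pq = (G E_q - F G_p)/(2D), Gamma^p_qq = (2G F_q - G G_p - F G_q)/(2D), Gamma^q_pp = (2E F_p - E E_q - F E_p)/(2D), Gamma^q_pq = (E G_p - F E_q)/(2D), Gamma^q_qq = (E G_q - 2F F_q + F G_p)/(2D); substitute and cancel common factors

Answer: Gamma_ppp = 16*p/(16*p^2 + 36*q^2 - 36*q + 13), Gamma_ppq = 0, Gamma_pqq = 24*p/(16*p^2 + 36*q^2 - 36*q + 13), Gamma_qpp = (24*q - 12)/(16*p^2 + 36*q^2 - 36*q + 13), Gamma_qpq = 0, Gamma_qqq = (36*q - 18)/(16*p^2 + 36*q^2 - 36*q + 13)


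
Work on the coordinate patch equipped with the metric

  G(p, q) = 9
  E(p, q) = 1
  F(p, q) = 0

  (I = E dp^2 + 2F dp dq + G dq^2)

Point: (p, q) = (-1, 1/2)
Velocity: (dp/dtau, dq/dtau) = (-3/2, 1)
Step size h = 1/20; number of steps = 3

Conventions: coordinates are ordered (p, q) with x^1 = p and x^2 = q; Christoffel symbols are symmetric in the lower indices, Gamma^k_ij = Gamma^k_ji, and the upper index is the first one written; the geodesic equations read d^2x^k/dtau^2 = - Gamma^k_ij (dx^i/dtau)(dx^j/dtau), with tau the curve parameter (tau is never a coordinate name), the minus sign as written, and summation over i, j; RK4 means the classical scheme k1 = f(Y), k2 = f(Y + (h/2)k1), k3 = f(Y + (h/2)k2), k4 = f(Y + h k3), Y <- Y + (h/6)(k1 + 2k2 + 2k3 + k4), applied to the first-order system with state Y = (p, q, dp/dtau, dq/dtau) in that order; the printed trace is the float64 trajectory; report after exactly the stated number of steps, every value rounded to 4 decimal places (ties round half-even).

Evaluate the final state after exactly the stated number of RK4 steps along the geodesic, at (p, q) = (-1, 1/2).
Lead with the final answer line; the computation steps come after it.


Answer: p = -1.2250, q = 0.6500, dp/dtau = -1.5000, dq/dtau = 1.0000

f(Y) = (dp/dtau, dq/dtau, -Gamma^p_ij Y'^i Y'^j, -Gamma^q_ij Y'^i Y'^j) with the Gammas evaluated at the stage position; h = 0.050000; intermediate values shown to 6 dp
step 0: p = -1.0000, q = 0.5000, dp/dtau = -1.5000, dq/dtau = 1.0000
step 1:
  k1: at (p, q) = (-1.000000, 0.500000), (dp/dtau, dq/dtau) = (-1.500000, 1.000000); Gamma_ppp = 0.000000, Gamma_ppq = 0.000000, Gamma_pqq = 0.000000, Gamma_qpp = 0.000000, Gamma_qpq = 0.000000, Gamma_qqq = 0.000000; k1 = (-1.500000, 1.000000, 0.000000, 0.000000)
  k2: at (p, q) = (-1.037500, 0.525000), (dp/dtau, dq/dtau) = (-1.500000, 1.000000); Gamma_ppp = 0.000000, Gamma_ppq = 0.000000, Gamma_pqq = 0.000000, Gamma_qpp = 0.000000, Gamma_qpq = 0.000000, Gamma_qqq = 0.000000; k2 = (-1.500000, 1.000000, 0.000000, 0.000000)
  k3: at (p, q) = (-1.037500, 0.525000), (dp/dtau, dq/dtau) = (-1.500000, 1.000000); Gamma_ppp = 0.000000, Gamma_ppq = 0.000000, Gamma_pqq = 0.000000, Gamma_qpp = 0.000000, Gamma_qpq = 0.000000, Gamma_qqq = 0.000000; k3 = (-1.500000, 1.000000, 0.000000, 0.000000)
  k4: at (p, q) = (-1.075000, 0.550000), (dp/dtau, dq/dtau) = (-1.500000, 1.000000); Gamma_ppp = 0.000000, Gamma_ppq = 0.000000, Gamma_pqq = 0.000000, Gamma_qpp = 0.000000, Gamma_qpq = 0.000000, Gamma_qqq = 0.000000; k4 = (-1.500000, 1.000000, 0.000000, 0.000000)
  Y <- Y + (h/6)(k1 + 2k2 + 2k3 + k4): p = -1.0750, q = 0.5500, dp/dtau = -1.5000, dq/dtau = 1.0000
step 2:
  k1: at (p, q) = (-1.075000, 0.550000), (dp/dtau, dq/dtau) = (-1.500000, 1.000000); Gamma_ppp = 0.000000, Gamma_ppq = 0.000000, Gamma_pqq = 0.000000, Gamma_qpp = 0.000000, Gamma_qpq = 0.000000, Gamma_qqq = 0.000000; k1 = (-1.500000, 1.000000, 0.000000, 0.000000)
  k2: at (p, q) = (-1.112500, 0.575000), (dp/dtau, dq/dtau) = (-1.500000, 1.000000); Gamma_ppp = 0.000000, Gamma_ppq = 0.000000, Gamma_pqq = 0.000000, Gamma_qpp = 0.000000, Gamma_qpq = 0.000000, Gamma_qqq = 0.000000; k2 = (-1.500000, 1.000000, 0.000000, 0.000000)
  k3: at (p, q) = (-1.112500, 0.575000), (dp/dtau, dq/dtau) = (-1.500000, 1.000000); Gamma_ppp = 0.000000, Gamma_ppq = 0.000000, Gamma_pqq = 0.000000, Gamma_qpp = 0.000000, Gamma_qpq = 0.000000, Gamma_qqq = 0.000000; k3 = (-1.500000, 1.000000, 0.000000, 0.000000)
  k4: at (p, q) = (-1.150000, 0.600000), (dp/dtau, dq/dtau) = (-1.500000, 1.000000); Gamma_ppp = 0.000000, Gamma_ppq = 0.000000, Gamma_pqq = 0.000000, Gamma_qpp = 0.000000, Gamma_qpq = 0.000000, Gamma_qqq = 0.000000; k4 = (-1.500000, 1.000000, 0.000000, 0.000000)
  Y <- Y + (h/6)(k1 + 2k2 + 2k3 + k4): p = -1.1500, q = 0.6000, dp/dtau = -1.5000, dq/dtau = 1.0000
step 3:
  k1: at (p, q) = (-1.150000, 0.600000), (dp/dtau, dq/dtau) = (-1.500000, 1.000000); Gamma_ppp = 0.000000, Gamma_ppq = 0.000000, Gamma_pqq = 0.000000, Gamma_qpp = 0.000000, Gamma_qpq = 0.000000, Gamma_qqq = 0.000000; k1 = (-1.500000, 1.000000, 0.000000, 0.000000)
  k2: at (p, q) = (-1.187500, 0.625000), (dp/dtau, dq/dtau) = (-1.500000, 1.000000); Gamma_ppp = 0.000000, Gamma_ppq = 0.000000, Gamma_pqq = 0.000000, Gamma_qpp = 0.000000, Gamma_qpq = 0.000000, Gamma_qqq = 0.000000; k2 = (-1.500000, 1.000000, 0.000000, 0.000000)
  k3: at (p, q) = (-1.187500, 0.625000), (dp/dtau, dq/dtau) = (-1.500000, 1.000000); Gamma_ppp = 0.000000, Gamma_ppq = 0.000000, Gamma_pqq = 0.000000, Gamma_qpp = 0.000000, Gamma_qpq = 0.000000, Gamma_qqq = 0.000000; k3 = (-1.500000, 1.000000, 0.000000, 0.000000)
  k4: at (p, q) = (-1.225000, 0.650000), (dp/dtau, dq/dtau) = (-1.500000, 1.000000); Gamma_ppp = 0.000000, Gamma_ppq = 0.000000, Gamma_pqq = 0.000000, Gamma_qpp = 0.000000, Gamma_qpq = 0.000000, Gamma_qqq = 0.000000; k4 = (-1.500000, 1.000000, 0.000000, 0.000000)
  Y <- Y + (h/6)(k1 + 2k2 + 2k3 + k4): p = -1.2250, q = 0.6500, dp/dtau = -1.5000, dq/dtau = 1.0000


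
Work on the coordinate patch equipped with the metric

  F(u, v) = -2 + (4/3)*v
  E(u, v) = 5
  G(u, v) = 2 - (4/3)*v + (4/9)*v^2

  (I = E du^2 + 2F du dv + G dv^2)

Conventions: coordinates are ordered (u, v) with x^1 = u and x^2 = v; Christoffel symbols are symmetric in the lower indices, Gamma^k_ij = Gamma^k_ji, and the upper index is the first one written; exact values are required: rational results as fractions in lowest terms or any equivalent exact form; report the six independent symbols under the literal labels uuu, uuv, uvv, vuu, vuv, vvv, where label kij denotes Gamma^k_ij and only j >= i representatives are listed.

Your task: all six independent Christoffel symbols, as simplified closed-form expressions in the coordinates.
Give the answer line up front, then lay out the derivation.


Answer: Gamma_uuu = 0, Gamma_uuv = 0, Gamma_uvv = 6/(2*v^2 - 6*v + 27), Gamma_vuu = 0, Gamma_vuv = 0, Gamma_vvv = (2*v - 3)/(2*v^2 - 6*v + 27)

E = 5; F = -2 + (4/3)*v; G = 2 - (4/3)*v + (4/9)*v^2
Gamma^k_ij = (1/2) g^{kl} (d_i g_jl + d_j g_il - d_l g_ij), with g^inv = (1/(EG-F^2)) [[G, -F], [-F, E]]
first partials: E_u = 0, E_v = 0, F_u = 0, F_v = 4/3, G_u = 0, G_v = -4/3 + (8/9)*v
D = EG - F^2 = 6 - (4/3)*v + (4/9)*v^2
expanded: Gamma^u_uu = (G E_u - 2F F_u + F E_v)/(2D), Gamma^u_uv = (G E_v - F G_u)/(2D), Gamma^u_vv = (2G F_v - G G_u - F G_v)/(2D), Gamma^v_uu = (2E F_u - E E_v - F E_u)/(2D), Gamma^v_uv = (E G_u - F E_v)/(2D), Gamma^v_vv = (E G_v - 2F F_v + F G_u)/(2D); substitute and cancel common factors


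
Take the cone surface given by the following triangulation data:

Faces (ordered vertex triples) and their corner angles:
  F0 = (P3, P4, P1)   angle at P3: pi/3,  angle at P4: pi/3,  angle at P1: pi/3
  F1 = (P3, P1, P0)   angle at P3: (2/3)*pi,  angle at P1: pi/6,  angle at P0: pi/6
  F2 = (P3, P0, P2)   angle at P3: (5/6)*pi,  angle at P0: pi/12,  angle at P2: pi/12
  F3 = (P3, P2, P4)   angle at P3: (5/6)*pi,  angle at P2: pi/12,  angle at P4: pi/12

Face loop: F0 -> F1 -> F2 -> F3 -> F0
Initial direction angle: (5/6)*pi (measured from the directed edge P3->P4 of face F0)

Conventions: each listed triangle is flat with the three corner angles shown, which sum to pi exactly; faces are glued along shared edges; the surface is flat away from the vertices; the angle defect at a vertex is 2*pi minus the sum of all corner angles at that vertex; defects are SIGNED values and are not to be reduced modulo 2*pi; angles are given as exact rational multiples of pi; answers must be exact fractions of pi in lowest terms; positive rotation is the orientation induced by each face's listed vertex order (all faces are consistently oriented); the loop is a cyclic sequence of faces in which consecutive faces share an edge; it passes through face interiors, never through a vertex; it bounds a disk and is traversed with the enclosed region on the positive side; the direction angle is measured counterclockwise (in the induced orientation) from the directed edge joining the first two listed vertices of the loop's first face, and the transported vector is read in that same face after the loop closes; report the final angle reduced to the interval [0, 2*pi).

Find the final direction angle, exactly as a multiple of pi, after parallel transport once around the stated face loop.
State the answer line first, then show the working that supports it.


Answer: final direction angle = pi/6

enclosed vertex P3: corner angles sum to (8/3)*pi, defect = 2*pi - (8/3)*pi = (-2/3)*pi
by Gauss-Bonnet the loop rotates the vector by the enclosed defect sum (positive orientation, mod 2*pi)
final angle = (5/6)*pi - (2/3)*pi = pi/6 (mod 2*pi)


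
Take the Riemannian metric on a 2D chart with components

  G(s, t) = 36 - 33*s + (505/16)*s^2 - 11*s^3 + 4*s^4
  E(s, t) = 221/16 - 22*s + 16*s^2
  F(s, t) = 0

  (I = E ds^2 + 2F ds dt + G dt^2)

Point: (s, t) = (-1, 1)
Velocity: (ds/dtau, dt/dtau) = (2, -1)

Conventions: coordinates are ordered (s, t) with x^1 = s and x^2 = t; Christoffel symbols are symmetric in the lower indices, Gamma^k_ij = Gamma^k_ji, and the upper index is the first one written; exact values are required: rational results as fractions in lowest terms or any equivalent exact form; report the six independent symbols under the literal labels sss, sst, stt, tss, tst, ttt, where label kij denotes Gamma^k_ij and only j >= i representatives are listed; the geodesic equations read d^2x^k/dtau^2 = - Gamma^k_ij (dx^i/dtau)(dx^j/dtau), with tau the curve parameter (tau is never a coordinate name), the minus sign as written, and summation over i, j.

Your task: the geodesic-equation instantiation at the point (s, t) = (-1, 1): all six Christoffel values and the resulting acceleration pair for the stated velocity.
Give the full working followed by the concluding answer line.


E = 829/16, F = 0, G = 1849/16 at the point
E_s = -54, E_t = 0, F_s = 0, F_t = 0, G_s = -1161/8, G_t = 0
EG - F^2 = 1532821/256;  g^inv = (256/1532821) * [[1849/16, 0], [0, 829/16]]
first-kind symbols [ij,l] = (1/2)(d_i g_jl + d_j g_il - d_l g_ij): [ss,s] = E_s/2 = -27, [ss,t] = F_s - E_t/2 = 0, [st,s] = E_t/2 = 0, [st,t] = G_s/2 = -1161/16, [tt,s] = F_t - G_s/2 = 1161/16, [tt,t] = G_t/2 = 0
Gamma^s_ij = (G*[ij,s] - F*[ij,t])/(EG - F^2), Gamma^t_ij = (E*[ij,t] - F*[ij,s])/(EG - F^2)
Gamma_sss = -432/829, Gamma_sst = 0, Gamma_stt = 1161/829, Gamma_tss = 0, Gamma_tst = -27/43, Gamma_ttt = 0
d^2s/dtau^2 = -(Gamma_sss*(2)^2 + 2*Gamma_sst*(2)*(-1) + Gamma_stt*(-1)^2) = 567/829
d^2t/dtau^2 = -(Gamma_tss*(2)^2 + 2*Gamma_tst*(2)*(-1) + Gamma_ttt*(-1)^2) = -108/43

Answer: Gamma_sss = -432/829, Gamma_sst = 0, Gamma_stt = 1161/829, Gamma_tss = 0, Gamma_tst = -27/43, Gamma_ttt = 0; accelerations (d^2s/dtau^2, d^2t/dtau^2) = (567/829, -108/43)


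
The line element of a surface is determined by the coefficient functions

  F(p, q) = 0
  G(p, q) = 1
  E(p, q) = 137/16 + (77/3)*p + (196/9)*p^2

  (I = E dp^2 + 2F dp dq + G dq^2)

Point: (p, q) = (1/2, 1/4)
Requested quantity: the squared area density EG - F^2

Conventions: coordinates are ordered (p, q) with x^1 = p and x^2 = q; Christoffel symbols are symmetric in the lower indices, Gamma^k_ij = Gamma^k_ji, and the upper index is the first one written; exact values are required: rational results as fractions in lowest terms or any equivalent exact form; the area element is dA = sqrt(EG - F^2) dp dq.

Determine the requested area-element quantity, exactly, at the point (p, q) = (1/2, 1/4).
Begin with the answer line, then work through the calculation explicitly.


Answer: EG - F^2 = 3865/144

E = 3865/144, F = 0, G = 1; EG - F^2 = 3865/144


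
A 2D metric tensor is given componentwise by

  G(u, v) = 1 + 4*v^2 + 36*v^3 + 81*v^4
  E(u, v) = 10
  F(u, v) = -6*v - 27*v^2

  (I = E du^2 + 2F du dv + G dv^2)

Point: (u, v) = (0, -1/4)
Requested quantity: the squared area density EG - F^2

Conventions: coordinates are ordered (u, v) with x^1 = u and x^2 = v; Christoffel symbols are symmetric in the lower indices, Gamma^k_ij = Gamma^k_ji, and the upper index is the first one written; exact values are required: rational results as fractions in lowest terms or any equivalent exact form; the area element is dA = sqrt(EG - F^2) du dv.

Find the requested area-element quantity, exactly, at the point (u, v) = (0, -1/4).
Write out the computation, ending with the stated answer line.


E = 10, F = -3/16, G = 257/256; EG - F^2 = 2561/256

Answer: EG - F^2 = 2561/256


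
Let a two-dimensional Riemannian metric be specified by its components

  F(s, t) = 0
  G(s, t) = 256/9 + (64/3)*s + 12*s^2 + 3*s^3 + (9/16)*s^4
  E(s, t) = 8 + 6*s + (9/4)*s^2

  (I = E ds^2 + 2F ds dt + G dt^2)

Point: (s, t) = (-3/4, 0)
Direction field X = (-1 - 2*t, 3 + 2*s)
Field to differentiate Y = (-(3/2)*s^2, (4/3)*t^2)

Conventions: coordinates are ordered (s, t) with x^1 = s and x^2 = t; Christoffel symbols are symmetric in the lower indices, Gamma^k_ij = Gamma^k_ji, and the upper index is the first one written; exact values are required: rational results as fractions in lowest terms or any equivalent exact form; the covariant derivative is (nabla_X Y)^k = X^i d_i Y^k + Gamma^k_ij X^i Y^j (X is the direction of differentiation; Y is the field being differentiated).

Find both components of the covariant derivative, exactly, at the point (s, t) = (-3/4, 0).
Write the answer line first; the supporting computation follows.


Answer: (nabla_X Y)^s = -4923/2440, (nabla_X Y)^t = -1701/6536

E = 305/64, F = 0, G = 667489/36864 at the point
E_s = 21/8, E_t = 0, F_s = 0, F_t = 0, G_s = 5719/768, G_t = 0
EG - F^2 = 203584145/2359296;  g^inv = (2359296/203584145) * [[667489/36864, 0], [0, 305/64]]
first-kind symbols [ij,l] = (1/2)(d_i g_jl + d_j g_il - d_l g_ij): [ss,s] = E_s/2 = 21/16, [ss,t] = F_s - E_t/2 = 0, [st,s] = E_t/2 = 0, [st,t] = G_s/2 = 5719/1536, [tt,s] = F_t - G_s/2 = -5719/1536, [tt,t] = G_t/2 = 0
Gamma^s_ij = (G*[ij,s] - F*[ij,t])/(EG - F^2), Gamma^t_ij = (E*[ij,t] - F*[ij,s])/(EG - F^2)
Gamma_sss = 84/305, Gamma_sst = 0, Gamma_stt = -5719/7320, Gamma_tss = 0, Gamma_tst = 168/817, Gamma_ttt = 0
X = (-1, 3/2), Y = (-27/32, 0) at the point


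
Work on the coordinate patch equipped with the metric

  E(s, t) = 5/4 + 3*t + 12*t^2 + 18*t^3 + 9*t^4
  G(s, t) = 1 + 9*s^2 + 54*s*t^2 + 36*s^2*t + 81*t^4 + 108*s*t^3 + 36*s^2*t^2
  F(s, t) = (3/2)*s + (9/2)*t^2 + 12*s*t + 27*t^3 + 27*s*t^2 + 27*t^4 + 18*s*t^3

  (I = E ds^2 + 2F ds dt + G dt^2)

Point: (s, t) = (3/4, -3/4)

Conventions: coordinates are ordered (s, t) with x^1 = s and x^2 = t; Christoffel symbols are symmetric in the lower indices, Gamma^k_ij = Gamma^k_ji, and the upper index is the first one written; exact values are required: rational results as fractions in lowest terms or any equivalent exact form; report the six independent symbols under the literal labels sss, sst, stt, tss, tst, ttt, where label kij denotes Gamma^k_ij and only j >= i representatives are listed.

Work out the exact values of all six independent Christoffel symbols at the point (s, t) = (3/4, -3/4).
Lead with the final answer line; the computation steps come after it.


Answer: Gamma_sss = 0, Gamma_sst = 12/2113, Gamma_stt = 72/2113, Gamma_tss = 0, Gamma_tst = -756/2113, Gamma_ttt = -4536/2113

E = 257/256, F = -63/256, G = 4225/256 at the point
E_s = 0, E_t = 3/16, F_s = 3/32, F_t = -171/32, G_s = -189/16, G_t = -567/8
EG - F^2 = 2113/128;  g^inv = (128/2113) * [[4225/256, 63/256], [63/256, 257/256]]
first-kind symbols [ij,l] = (1/2)(d_i g_jl + d_j g_il - d_l g_ij): [ss,s] = E_s/2 = 0, [ss,t] = F_s - E_t/2 = 0, [st,s] = E_t/2 = 3/32, [st,t] = G_s/2 = -189/32, [tt,s] = F_t - G_s/2 = 9/16, [tt,t] = G_t/2 = -567/16
Gamma^s_ij = (G*[ij,s] - F*[ij,t])/(EG - F^2), Gamma^t_ij = (E*[ij,t] - F*[ij,s])/(EG - F^2)


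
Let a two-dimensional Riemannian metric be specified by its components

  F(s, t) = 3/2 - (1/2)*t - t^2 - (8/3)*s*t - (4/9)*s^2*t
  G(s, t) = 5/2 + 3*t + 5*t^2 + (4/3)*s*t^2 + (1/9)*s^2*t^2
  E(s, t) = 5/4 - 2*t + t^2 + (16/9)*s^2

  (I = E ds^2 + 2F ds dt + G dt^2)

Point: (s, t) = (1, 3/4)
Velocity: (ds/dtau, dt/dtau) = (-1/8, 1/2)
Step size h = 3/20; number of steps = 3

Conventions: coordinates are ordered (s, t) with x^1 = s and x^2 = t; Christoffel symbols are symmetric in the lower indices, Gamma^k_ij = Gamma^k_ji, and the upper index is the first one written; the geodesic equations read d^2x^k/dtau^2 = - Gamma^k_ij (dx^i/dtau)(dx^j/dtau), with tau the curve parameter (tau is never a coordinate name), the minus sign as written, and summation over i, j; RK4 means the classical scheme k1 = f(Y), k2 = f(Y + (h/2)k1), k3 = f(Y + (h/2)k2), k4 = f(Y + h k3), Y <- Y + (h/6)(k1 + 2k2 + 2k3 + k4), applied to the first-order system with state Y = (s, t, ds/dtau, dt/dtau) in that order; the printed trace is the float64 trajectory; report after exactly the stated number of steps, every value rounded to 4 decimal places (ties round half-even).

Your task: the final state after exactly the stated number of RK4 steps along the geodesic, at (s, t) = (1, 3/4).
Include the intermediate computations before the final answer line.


f(Y) = (ds/dtau, dt/dtau, -Gamma^s_ij Y'^i Y'^j, -Gamma^t_ij Y'^i Y'^j) with the Gammas evaluated at the stage position; h = 0.150000; intermediate values shown to 6 dp
step 0: s = 1.0000, t = 0.7500, ds/dtau = -0.1250, dt/dtau = 0.5000
step 1:
  k1: at (s, t) = (1.000000, 0.750000), (ds/dtau, dt/dtau) = (-0.125000, 0.500000); Gamma_sss = 0.738289, Gamma_sst = -0.091788, Gamma_stt = -2.453291, Gamma_tss = -0.132451, Gamma_tst = 0.032831, Gamma_ttt = 0.237488; k1 = (-0.125000, 0.500000, 0.590313, -0.053199)
  k2: at (s, t) = (0.990625, 0.787500), (ds/dtau, dt/dtau) = (-0.080726, 0.496010); Gamma_sss = 0.740339, Gamma_sst = -0.066254, Gamma_stt = -2.598226, Gamma_tss = -0.129535, Gamma_tst = 0.039923, Gamma_ttt = 0.172765; k2 = (-0.080726, 0.496010, 0.629101, -0.038463)
  k3: at (s, t) = (0.993946, 0.787201), (ds/dtau, dt/dtau) = (-0.077817, 0.497115); Gamma_sss = 0.738590, Gamma_sst = -0.065849, Gamma_stt = -2.587673, Gamma_tss = -0.129392, Gamma_tst = 0.039942, Gamma_ttt = 0.173070; k3 = (-0.077817, 0.497115, 0.629908, -0.038896)
  k4: at (s, t) = (0.988327, 0.824567), (ds/dtau, dt/dtau) = (-0.030514, 0.494166); Gamma_sss = 0.737944, Gamma_sst = -0.036131, Gamma_stt = -2.737666, Gamma_tss = -0.126394, Gamma_tst = 0.048295, Gamma_ttt = 0.105524; k4 = (-0.030514, 0.494166, 0.666760, -0.024195)
  Y <- Y + (h/6)(k1 + 2k2 + 2k3 + k4): s = 0.9882, t = 0.8245, ds/dtau = -0.0306, dt/dtau = 0.4942
step 2:
  k1: at (s, t) = (0.988185, 0.824510), (ds/dtau, dt/dtau) = (-0.030623, 0.494197); Gamma_sss = 0.738027, Gamma_sst = -0.036203, Gamma_stt = -2.737893, Gamma_tss = -0.126405, Gamma_tst = 0.048277, Gamma_ttt = 0.105633; k1 = (-0.030623, 0.494197, 0.666890, -0.024219)
  k2: at (s, t) = (0.985888, 0.861575), (ds/dtau, dt/dtau) = (0.019394, 0.492381); Gamma_sss = 0.734759, Gamma_sst = -0.002271, Gamma_stt = -2.893512, Gamma_tss = -0.123480, Gamma_tst = 0.057951, Gamma_ttt = 0.035353; k2 = (0.019394, 0.492381, 0.701267, -0.009631)
  k3: at (s, t) = (0.989640, 0.861439), (ds/dtau, dt/dtau) = (0.021972, 0.493475); Gamma_sss = 0.732732, Gamma_sst = -0.001925, Gamma_stt = -2.880464, Gamma_tss = -0.123356, Gamma_tst = 0.058028, Gamma_ttt = 0.035686; k3 = (0.021972, 0.493475, 0.701131, -0.009889)
  k4: at (s, t) = (0.991481, 0.898532), (ds/dtau, dt/dtau) = (0.074547, 0.492714); Gamma_sss = 0.726162, Gamma_sst = 0.036561, Gamma_stt = -3.038229, Gamma_tss = -0.120625, Gamma_tst = 0.069263, Gamma_ttt = -0.037784; k4 = (0.074547, 0.492714, 0.730860, 0.004755)
  Y <- Y + (h/6)(k1 + 2k2 + 2k3 + k4): s = 0.9914, t = 0.8985, ds/dtau = 0.0744, dt/dtau = 0.4927
step 3:
  k1: at (s, t) = (0.991351, 0.898476), (ds/dtau, dt/dtau) = (0.074441, 0.492735); Gamma_sss = 0.726242, Gamma_sst = 0.036489, Gamma_stt = -3.038429, Gamma_tss = -0.120633, Gamma_tst = 0.069241, Gamma_ttt = -0.037679; k1 = (0.074441, 0.492735, 0.730991, 0.004737)
  k2: at (s, t) = (0.996934, 0.935431), (ds/dtau, dt/dtau) = (0.129265, 0.493090); Gamma_sss = 0.716453, Gamma_sst = 0.079466, Gamma_stt = -3.198554, Gamma_tss = -0.118249, Gamma_tst = 0.082097, Gamma_ttt = -0.114162; k2 = (0.129265, 0.493090, 0.755587, 0.019267)
  k3: at (s, t) = (1.001046, 0.935458), (ds/dtau, dt/dtau) = (0.131110, 0.494180); Gamma_sss = 0.714213, Gamma_sst = 0.079662, Gamma_stt = -3.183190, Gamma_tss = -0.118167, Gamma_tst = 0.082242, Gamma_ttt = -0.113706; k3 = (0.131110, 0.494180, 0.754778, 0.019143)
  k4: at (s, t) = (1.011018, 0.972603), (ds/dtau, dt/dtau) = (0.187658, 0.495606); Gamma_sss = 0.700665, Gamma_sst = 0.127277, Gamma_stt = -3.342548, Gamma_tss = -0.116293, Gamma_tst = 0.096985, Gamma_ttt = -0.193463; k4 = (0.187658, 0.495606, 0.772666, 0.033575)
  Y <- Y + (h/6)(k1 + 2k2 + 2k3 + k4): s = 1.0109, t = 0.9725, ds/dtau = 0.1876, dt/dtau = 0.4956

Answer: s = 1.0109, t = 0.9725, ds/dtau = 0.1876, dt/dtau = 0.4956


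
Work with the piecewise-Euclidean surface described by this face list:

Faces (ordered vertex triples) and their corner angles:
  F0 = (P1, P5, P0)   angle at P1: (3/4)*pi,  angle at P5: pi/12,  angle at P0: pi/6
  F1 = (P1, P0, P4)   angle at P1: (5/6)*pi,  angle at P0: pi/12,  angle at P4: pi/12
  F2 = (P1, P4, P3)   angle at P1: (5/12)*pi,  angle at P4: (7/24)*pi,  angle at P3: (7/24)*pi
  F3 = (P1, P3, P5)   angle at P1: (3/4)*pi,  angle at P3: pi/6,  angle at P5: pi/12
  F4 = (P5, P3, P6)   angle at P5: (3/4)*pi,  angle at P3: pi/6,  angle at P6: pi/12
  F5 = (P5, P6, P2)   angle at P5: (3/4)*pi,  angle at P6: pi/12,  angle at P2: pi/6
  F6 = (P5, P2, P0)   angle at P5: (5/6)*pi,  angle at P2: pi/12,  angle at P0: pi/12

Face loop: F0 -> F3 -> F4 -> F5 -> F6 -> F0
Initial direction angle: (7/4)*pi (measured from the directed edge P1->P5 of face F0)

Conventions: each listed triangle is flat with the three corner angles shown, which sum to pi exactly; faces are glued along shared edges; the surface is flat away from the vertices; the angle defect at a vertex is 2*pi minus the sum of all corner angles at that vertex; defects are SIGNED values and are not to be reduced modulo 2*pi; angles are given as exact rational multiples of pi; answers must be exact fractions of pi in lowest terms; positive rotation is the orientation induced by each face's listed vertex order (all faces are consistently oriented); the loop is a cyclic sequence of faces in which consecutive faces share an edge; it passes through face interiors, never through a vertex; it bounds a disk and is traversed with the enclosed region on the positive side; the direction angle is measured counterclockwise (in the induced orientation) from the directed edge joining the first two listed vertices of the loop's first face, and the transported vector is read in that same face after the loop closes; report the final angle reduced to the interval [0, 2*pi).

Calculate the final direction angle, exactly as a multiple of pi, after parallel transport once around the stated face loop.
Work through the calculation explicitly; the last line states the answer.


enclosed vertex P5: corner angles sum to (5/2)*pi, defect = 2*pi - (5/2)*pi = -pi/2
holonomy = initial angle + sum of enclosed defects (mod 2*pi), positive in the induced orientation
final angle = (7/4)*pi - pi/2 = (5/4)*pi (mod 2*pi)

Answer: final direction angle = (5/4)*pi


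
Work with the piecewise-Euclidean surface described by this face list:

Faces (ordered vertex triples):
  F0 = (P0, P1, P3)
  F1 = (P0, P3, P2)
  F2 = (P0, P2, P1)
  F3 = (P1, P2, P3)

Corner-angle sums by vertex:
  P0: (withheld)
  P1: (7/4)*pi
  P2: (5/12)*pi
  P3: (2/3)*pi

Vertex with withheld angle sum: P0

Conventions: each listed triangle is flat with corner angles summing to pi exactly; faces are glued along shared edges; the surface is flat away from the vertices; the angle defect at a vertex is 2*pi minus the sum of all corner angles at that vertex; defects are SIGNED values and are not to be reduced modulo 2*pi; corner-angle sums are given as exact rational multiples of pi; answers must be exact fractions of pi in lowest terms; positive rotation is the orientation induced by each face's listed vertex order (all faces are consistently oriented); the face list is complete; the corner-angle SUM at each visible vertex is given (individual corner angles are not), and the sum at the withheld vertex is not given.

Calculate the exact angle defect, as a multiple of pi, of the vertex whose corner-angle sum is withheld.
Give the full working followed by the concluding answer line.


V = 4, E = 6, F = 4; chi = V - E + F = 2
Gauss-Bonnet: total defect = 2*pi*chi = 4*pi; visible defects sum to (19/6)*pi

Answer: defect(P0) = (5/6)*pi


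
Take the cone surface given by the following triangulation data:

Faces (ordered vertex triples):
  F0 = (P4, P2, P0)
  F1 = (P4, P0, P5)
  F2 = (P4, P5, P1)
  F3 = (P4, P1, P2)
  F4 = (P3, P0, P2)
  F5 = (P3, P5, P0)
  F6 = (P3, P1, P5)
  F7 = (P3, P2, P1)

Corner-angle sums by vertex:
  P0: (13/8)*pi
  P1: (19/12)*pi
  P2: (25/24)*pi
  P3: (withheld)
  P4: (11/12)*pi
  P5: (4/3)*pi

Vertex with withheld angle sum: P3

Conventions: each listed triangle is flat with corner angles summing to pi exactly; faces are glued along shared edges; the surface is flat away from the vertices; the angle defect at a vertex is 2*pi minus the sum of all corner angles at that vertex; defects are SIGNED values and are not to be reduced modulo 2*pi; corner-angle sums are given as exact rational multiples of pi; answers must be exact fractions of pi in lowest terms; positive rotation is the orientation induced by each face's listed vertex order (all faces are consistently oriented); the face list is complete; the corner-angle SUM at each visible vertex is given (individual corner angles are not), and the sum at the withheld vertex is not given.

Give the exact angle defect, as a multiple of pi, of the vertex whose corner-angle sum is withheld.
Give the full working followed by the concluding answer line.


V = 6, E = 12, F = 8; chi = V - E + F = 2
Gauss-Bonnet: total defect = 2*pi*chi = 4*pi; visible defects sum to (7/2)*pi

Answer: defect(P3) = pi/2


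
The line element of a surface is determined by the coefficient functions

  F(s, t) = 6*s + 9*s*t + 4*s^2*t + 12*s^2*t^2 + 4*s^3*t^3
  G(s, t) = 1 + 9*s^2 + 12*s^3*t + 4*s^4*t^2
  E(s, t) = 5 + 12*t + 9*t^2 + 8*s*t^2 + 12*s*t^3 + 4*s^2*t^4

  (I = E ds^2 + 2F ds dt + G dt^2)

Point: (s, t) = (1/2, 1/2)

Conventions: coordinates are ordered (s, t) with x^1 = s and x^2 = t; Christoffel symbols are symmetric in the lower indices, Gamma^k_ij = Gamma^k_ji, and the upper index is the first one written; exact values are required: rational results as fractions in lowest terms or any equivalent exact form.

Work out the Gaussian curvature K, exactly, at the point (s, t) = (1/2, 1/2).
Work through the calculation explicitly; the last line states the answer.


E = 241/16, F = 105/16, G = 65/16, EG - F^2 = 145/8 at the point
E_s = 15/4, E_t = 30, F_s = 127/8, F_t = 71/8, G_s = 14, G_t = 7/4
E_tt = 47, F_st = 109/4, G_ss = 39
Apply the Brioschi formula K = (det M1 - det M2)/(EG - F^2)^2 over the derivative matrices of E, F, G.
M1 = [[-E_tt/2 + F_st - G_ss/2, E_s/2, F_s - E_t/2], [F_t - G_s/2, E, F], [G_t/2, F, G]] = [[-63/4, 15/8, 7/8], [15/8, 241/16, 105/16], [7/8, 105/16, 65/16]]; det M1 = -1159/4
M2 = [[0, E_t/2, G_s/2], [E_t/2, E, F], [G_s/2, F, G]] = [[0, 15, 7], [15, 241/16, 105/16], [7, 105/16, 65/16]]; det M2 = -274
det M1 - det M2 = -63/4; K = -63/4 / (145/8)^2 = -1008/21025

Answer: K = -1008/21025


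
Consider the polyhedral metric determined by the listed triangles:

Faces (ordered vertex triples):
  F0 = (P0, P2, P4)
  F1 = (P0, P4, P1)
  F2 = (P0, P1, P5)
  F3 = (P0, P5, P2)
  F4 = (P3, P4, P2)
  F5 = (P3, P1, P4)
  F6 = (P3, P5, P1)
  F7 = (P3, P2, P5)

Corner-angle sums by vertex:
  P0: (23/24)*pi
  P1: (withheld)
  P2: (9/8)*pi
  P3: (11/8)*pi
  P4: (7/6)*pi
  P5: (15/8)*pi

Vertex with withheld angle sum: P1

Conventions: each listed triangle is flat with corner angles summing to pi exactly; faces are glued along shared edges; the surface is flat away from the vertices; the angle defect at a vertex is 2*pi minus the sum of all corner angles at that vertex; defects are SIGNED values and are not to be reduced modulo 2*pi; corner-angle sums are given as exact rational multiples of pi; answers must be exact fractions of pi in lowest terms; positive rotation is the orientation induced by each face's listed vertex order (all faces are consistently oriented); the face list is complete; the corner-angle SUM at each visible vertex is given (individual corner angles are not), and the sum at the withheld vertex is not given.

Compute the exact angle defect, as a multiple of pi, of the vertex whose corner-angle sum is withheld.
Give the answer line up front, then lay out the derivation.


Answer: defect(P1) = pi/2

V = 6, E = 12, F = 8; chi = V - E + F = 2
Gauss-Bonnet: total defect = 2*pi*chi = 4*pi; visible defects sum to (7/2)*pi


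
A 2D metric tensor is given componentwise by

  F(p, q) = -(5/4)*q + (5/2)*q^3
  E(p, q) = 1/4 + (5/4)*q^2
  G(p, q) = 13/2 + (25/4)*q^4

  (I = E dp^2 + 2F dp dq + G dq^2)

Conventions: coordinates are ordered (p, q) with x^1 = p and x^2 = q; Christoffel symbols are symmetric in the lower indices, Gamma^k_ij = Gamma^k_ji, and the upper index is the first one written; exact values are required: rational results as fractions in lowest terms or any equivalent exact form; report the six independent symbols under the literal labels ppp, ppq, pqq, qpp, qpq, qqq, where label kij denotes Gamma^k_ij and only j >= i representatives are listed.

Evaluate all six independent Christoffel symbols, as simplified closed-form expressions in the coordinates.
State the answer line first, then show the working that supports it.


Answer: Gamma_ppp = (50*q^4 - 25*q^2)/(25*q^6 + 125*q^4 + 105*q^2 + 26), Gamma_ppq = (125*q^5 + 130*q)/(25*q^6 + 125*q^4 + 105*q^2 + 26), Gamma_pqq = (250*q^6 + 125*q^4 + 780*q^2 - 130)/(25*q^6 + 125*q^4 + 105*q^2 + 26), Gamma_qpp = (-25*q^3 - 5*q)/(25*q^6 + 125*q^4 + 105*q^2 + 26), Gamma_qpq = (-50*q^4 + 25*q^2)/(25*q^6 + 125*q^4 + 105*q^2 + 26), Gamma_qqq = (-50*q^5 + 250*q^3 - 25*q)/(25*q^6 + 125*q^4 + 105*q^2 + 26)

E = 1/4 + (5/4)*q^2; F = -(5/4)*q + (5/2)*q^3; G = 13/2 + (25/4)*q^4
Gamma^k_ij = (1/2) g^{kl} (d_i g_jl + d_j g_il - d_l g_ij), with g^inv = (1/(EG-F^2)) [[G, -F], [-F, E]]
first partials: E_p = 0, E_q = (5/2)*q, F_p = 0, F_q = -5/4 + (15/2)*q^2, G_p = 0, G_q = 25*q^3
D = EG - F^2 = 13/8 + (105/16)*q^2 + (125/16)*q^4 + (25/16)*q^6
expanded: Gamma^p_pp = (G E_p - 2F F_p + F E_q)/(2D), Gamma^p_pq = (G E_q - F G_p)/(2D), Gamma^p_qq = (2G F_q - G G_p - F G_q)/(2D), Gamma^q_pp = (2E F_p - E E_q - F E_p)/(2D), Gamma^q_pq = (E G_p - F E_q)/(2D), Gamma^q_qq = (E G_q - 2F F_q + F G_p)/(2D); substitute and cancel common factors


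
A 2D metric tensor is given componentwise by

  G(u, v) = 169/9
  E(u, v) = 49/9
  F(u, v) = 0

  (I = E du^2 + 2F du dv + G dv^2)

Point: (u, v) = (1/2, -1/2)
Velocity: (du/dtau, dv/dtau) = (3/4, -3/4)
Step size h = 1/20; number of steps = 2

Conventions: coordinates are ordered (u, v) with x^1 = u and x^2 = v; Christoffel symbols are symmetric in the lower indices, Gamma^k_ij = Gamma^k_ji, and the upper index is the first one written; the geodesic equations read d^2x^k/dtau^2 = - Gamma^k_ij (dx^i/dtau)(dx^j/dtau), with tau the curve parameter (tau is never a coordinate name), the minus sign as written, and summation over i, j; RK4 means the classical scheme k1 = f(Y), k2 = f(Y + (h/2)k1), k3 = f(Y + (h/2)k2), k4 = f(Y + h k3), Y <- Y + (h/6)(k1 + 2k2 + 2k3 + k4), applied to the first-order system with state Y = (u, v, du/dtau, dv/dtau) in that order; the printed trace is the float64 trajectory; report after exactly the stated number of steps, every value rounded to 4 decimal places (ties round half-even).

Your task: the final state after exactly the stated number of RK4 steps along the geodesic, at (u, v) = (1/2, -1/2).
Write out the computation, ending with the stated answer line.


f(Y) = (du/dtau, dv/dtau, -Gamma^u_ij Y'^i Y'^j, -Gamma^v_ij Y'^i Y'^j) with the Gammas evaluated at the stage position; h = 0.050000; intermediate values shown to 6 dp
step 0: u = 0.5000, v = -0.5000, du/dtau = 0.7500, dv/dtau = -0.7500
step 1:
  k1: at (u, v) = (0.500000, -0.500000), (du/dtau, dv/dtau) = (0.750000, -0.750000); Gamma_uuu = 0.000000, Gamma_uuv = 0.000000, Gamma_uvv = 0.000000, Gamma_vuu = 0.000000, Gamma_vuv = 0.000000, Gamma_vvv = 0.000000; k1 = (0.750000, -0.750000, 0.000000, 0.000000)
  k2: at (u, v) = (0.518750, -0.518750), (du/dtau, dv/dtau) = (0.750000, -0.750000); Gamma_uuu = 0.000000, Gamma_uuv = 0.000000, Gamma_uvv = 0.000000, Gamma_vuu = 0.000000, Gamma_vuv = 0.000000, Gamma_vvv = 0.000000; k2 = (0.750000, -0.750000, 0.000000, 0.000000)
  k3: at (u, v) = (0.518750, -0.518750), (du/dtau, dv/dtau) = (0.750000, -0.750000); Gamma_uuu = 0.000000, Gamma_uuv = 0.000000, Gamma_uvv = 0.000000, Gamma_vuu = 0.000000, Gamma_vuv = 0.000000, Gamma_vvv = 0.000000; k3 = (0.750000, -0.750000, 0.000000, 0.000000)
  k4: at (u, v) = (0.537500, -0.537500), (du/dtau, dv/dtau) = (0.750000, -0.750000); Gamma_uuu = 0.000000, Gamma_uuv = 0.000000, Gamma_uvv = 0.000000, Gamma_vuu = 0.000000, Gamma_vuv = 0.000000, Gamma_vvv = 0.000000; k4 = (0.750000, -0.750000, 0.000000, 0.000000)
  Y <- Y + (h/6)(k1 + 2k2 + 2k3 + k4): u = 0.5375, v = -0.5375, du/dtau = 0.7500, dv/dtau = -0.7500
step 2:
  k1: at (u, v) = (0.537500, -0.537500), (du/dtau, dv/dtau) = (0.750000, -0.750000); Gamma_uuu = 0.000000, Gamma_uuv = 0.000000, Gamma_uvv = 0.000000, Gamma_vuu = 0.000000, Gamma_vuv = 0.000000, Gamma_vvv = 0.000000; k1 = (0.750000, -0.750000, 0.000000, 0.000000)
  k2: at (u, v) = (0.556250, -0.556250), (du/dtau, dv/dtau) = (0.750000, -0.750000); Gamma_uuu = 0.000000, Gamma_uuv = 0.000000, Gamma_uvv = 0.000000, Gamma_vuu = 0.000000, Gamma_vuv = 0.000000, Gamma_vvv = 0.000000; k2 = (0.750000, -0.750000, 0.000000, 0.000000)
  k3: at (u, v) = (0.556250, -0.556250), (du/dtau, dv/dtau) = (0.750000, -0.750000); Gamma_uuu = 0.000000, Gamma_uuv = 0.000000, Gamma_uvv = 0.000000, Gamma_vuu = 0.000000, Gamma_vuv = 0.000000, Gamma_vvv = 0.000000; k3 = (0.750000, -0.750000, 0.000000, 0.000000)
  k4: at (u, v) = (0.575000, -0.575000), (du/dtau, dv/dtau) = (0.750000, -0.750000); Gamma_uuu = 0.000000, Gamma_uuv = 0.000000, Gamma_uvv = 0.000000, Gamma_vuu = 0.000000, Gamma_vuv = 0.000000, Gamma_vvv = 0.000000; k4 = (0.750000, -0.750000, 0.000000, 0.000000)
  Y <- Y + (h/6)(k1 + 2k2 + 2k3 + k4): u = 0.5750, v = -0.5750, du/dtau = 0.7500, dv/dtau = -0.7500

Answer: u = 0.5750, v = -0.5750, du/dtau = 0.7500, dv/dtau = -0.7500
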